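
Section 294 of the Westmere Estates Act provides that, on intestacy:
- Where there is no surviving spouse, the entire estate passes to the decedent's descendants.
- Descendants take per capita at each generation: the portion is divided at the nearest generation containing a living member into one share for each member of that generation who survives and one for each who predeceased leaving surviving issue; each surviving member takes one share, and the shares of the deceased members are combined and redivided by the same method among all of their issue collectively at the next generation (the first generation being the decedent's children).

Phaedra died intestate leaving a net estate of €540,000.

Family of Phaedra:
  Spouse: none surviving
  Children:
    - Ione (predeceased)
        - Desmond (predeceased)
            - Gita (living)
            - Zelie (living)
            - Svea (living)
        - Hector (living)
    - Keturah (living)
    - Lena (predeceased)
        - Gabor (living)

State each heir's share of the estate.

Gita: €40,000; Zelie: €40,000; Svea: €40,000; Hector: €120,000; Keturah: €180,000; Gabor: €120,000

The entire €540,000 passes to the descendants.
That amount (€540,000) is divided at the children's generation into 3 shares of €180,000. Keturah takes €180,000. The 2 shares of the deceased (Ione and Lena) are combined into a pool of €360,000.
That pool (€360,000) is divided at the grandchildren's generation into 3 shares of €120,000. Hector and Gabor each take €120,000. The remaining share for the deceased Desmond (€120,000) is carried to the next generation.
That pool (€120,000) is divided at the great-grandchildren's generation equally among Gita, Zelie, and Svea: €40,000 each.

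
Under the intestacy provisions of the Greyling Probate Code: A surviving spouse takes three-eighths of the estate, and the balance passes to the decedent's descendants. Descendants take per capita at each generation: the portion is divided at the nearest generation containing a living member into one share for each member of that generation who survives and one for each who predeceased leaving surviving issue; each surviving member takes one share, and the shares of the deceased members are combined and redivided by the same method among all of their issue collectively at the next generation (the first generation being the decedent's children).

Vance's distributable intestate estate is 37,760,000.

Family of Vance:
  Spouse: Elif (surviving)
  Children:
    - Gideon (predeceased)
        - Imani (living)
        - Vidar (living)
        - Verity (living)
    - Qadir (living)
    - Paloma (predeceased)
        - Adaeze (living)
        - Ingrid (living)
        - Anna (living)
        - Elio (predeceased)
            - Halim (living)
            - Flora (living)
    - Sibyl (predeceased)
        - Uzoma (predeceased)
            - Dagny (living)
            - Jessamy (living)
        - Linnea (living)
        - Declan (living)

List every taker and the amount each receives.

Elif takes three-eighths of 37,760,000 = 14,160,000. The remaining 23,600,000 passes to the descendants.
The descendants' portion (23,600,000) is divided at the children's generation into 4 shares of 5,900,000. Qadir takes 5,900,000. The 3 shares of the deceased (Gideon, Paloma, and Sibyl) are combined into a pool of 17,700,000.
That pool (17,700,000) is divided at the grandchildren's generation into 10 shares of 1,770,000. Imani, Vidar, Verity, Adaeze, Ingrid, Anna, Linnea, and Declan each take 1,770,000. The 2 shares of the deceased (Elio and Uzoma) are combined into a pool of 3,540,000.
That pool (3,540,000) is divided at the great-grandchildren's generation equally among Halim, Flora, Dagny, and Jessamy: 885,000 each.

Elif: 14,160,000; Imani: 1,770,000; Vidar: 1,770,000; Verity: 1,770,000; Qadir: 5,900,000; Adaeze: 1,770,000; Ingrid: 1,770,000; Anna: 1,770,000; Halim: 885,000; Flora: 885,000; Dagny: 885,000; Jessamy: 885,000; Linnea: 1,770,000; Declan: 1,770,000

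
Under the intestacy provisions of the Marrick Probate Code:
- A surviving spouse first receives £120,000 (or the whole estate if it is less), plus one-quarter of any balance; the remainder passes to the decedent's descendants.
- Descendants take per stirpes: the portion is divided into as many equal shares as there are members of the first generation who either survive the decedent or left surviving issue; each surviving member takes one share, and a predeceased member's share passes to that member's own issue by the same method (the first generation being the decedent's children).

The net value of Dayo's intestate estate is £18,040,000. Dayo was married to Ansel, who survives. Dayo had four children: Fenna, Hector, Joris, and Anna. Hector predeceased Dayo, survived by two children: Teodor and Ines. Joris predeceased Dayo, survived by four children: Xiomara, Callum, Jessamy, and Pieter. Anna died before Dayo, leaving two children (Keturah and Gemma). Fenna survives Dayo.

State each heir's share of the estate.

Ansel first takes £120,000, leaving a balance of £17,920,000. Ansel then takes one-quarter of the balance (£4,480,000), for a total of £4,600,000. The remaining £13,440,000 passes to the descendants.
The descendants' portion (£13,440,000) is divided into 4 shares of £3,360,000: Fenna takes £3,360,000; Hector's £3,360,000 share passes to Hector's issue; Joris's £3,360,000 share passes to Joris's issue; Anna's £3,360,000 share passes to Anna's issue.
Hector's share (£3,360,000) is divided into 2 shares of £1,680,000: Teodor and Ines each take £1,680,000.
Joris's share (£3,360,000) is divided into 4 shares of £840,000: Xiomara, Callum, Jessamy, and Pieter each take £840,000.
Anna's share (£3,360,000) is divided into 2 shares of £1,680,000: Keturah and Gemma each take £1,680,000.

Ansel: £4,600,000; Fenna: £3,360,000; Teodor: £1,680,000; Ines: £1,680,000; Xiomara: £840,000; Callum: £840,000; Jessamy: £840,000; Pieter: £840,000; Keturah: £1,680,000; Gemma: £1,680,000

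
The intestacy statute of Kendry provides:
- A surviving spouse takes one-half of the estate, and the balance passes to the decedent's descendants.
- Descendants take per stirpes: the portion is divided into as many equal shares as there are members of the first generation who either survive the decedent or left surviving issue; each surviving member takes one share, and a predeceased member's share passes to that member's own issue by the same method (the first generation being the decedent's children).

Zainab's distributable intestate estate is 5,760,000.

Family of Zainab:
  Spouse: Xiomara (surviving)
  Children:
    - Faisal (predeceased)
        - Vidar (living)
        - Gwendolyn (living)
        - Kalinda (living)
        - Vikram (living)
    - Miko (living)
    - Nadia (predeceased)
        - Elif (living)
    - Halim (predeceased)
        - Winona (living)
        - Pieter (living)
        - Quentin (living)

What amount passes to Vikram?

Xiomara takes one-half of 5,760,000 = 2,880,000. The remaining 2,880,000 passes to the descendants.
The descendants' portion (2,880,000) is divided into 4 shares of 720,000: Miko takes 720,000; Faisal's 720,000 share passes to Faisal's issue; Nadia's 720,000 share passes to Nadia's issue; Halim's 720,000 share passes to Halim's issue.
Faisal's share (720,000) is divided into 4 shares of 180,000: Vidar, Gwendolyn, Kalinda, and Vikram each take 180,000.
Nadia's share (720,000) passes entirely to Elif.
Halim's share (720,000) is divided into 3 shares of 240,000: Winona, Pieter, and Quentin each take 240,000.

Vikram receives 180,000.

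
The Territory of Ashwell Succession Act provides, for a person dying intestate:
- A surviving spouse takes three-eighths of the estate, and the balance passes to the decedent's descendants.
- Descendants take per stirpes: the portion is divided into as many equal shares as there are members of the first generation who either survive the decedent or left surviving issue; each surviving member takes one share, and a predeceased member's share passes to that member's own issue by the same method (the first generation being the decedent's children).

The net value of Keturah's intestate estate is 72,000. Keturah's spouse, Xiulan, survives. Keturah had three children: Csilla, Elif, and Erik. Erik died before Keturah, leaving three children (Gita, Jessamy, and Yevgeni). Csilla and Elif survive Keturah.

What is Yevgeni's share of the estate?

Xiulan takes three-eighths of 72,000 = 27,000. The remaining 45,000 passes to the descendants.
The descendants' portion (45,000) is divided into 3 shares of 15,000: Csilla and Elif each take 15,000; Erik's 15,000 share passes to Erik's issue.
Erik's share (15,000) is divided into 3 shares of 5,000: Gita, Jessamy, and Yevgeni each take 5,000.

Yevgeni receives 5,000.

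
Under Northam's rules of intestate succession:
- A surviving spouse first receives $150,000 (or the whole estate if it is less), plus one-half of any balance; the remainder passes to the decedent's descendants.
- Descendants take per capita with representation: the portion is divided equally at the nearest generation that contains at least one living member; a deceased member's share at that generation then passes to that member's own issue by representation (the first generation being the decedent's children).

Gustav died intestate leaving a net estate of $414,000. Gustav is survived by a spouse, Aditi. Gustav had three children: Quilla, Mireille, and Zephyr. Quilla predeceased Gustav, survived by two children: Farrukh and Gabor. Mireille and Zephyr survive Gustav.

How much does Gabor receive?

Aditi first takes $150,000, leaving a balance of $264,000. Aditi then takes one-half of the balance ($132,000), for a total of $282,000. The remaining $132,000 passes to the descendants.
The descendants' portion ($132,000) is divided into 3 shares of $44,000: Mireille and Zephyr each take $44,000; Quilla's $44,000 share passes to Quilla's issue.
Quilla's share ($44,000) is divided into 2 shares of $22,000: Farrukh and Gabor each take $22,000.

Gabor receives $22,000.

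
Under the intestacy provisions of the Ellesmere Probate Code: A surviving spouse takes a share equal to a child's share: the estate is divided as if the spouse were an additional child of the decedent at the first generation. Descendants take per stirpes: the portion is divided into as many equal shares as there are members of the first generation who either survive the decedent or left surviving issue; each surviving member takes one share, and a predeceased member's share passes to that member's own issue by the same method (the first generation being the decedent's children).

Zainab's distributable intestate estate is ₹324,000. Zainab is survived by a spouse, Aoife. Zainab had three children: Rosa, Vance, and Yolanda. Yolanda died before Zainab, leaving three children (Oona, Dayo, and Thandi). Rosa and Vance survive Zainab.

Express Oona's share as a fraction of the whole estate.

Oona receives 1/12 of the estate.

The spouse counts as an additional share at the children's level, so there are 4 primary shares of ₹81,000. Aoife takes one such share (₹81,000).
The children's combined portion (₹243,000) is divided into 3 shares of ₹81,000: Rosa and Vance each take ₹81,000; Yolanda's ₹81,000 share passes to Yolanda's issue.
Yolanda's share (₹81,000) is divided into 3 shares of ₹27,000: Oona, Dayo, and Thandi each take ₹27,000.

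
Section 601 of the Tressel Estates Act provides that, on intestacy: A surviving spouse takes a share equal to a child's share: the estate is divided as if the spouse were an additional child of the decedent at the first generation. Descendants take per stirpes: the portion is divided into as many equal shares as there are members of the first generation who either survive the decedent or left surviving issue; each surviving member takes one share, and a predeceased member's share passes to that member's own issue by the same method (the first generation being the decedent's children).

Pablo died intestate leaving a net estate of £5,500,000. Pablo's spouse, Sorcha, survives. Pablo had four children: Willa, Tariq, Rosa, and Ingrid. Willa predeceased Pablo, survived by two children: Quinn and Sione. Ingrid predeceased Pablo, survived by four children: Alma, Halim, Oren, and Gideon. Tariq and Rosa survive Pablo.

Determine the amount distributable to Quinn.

Quinn receives £550,000.

The spouse counts as an additional share at the children's level, so there are 5 primary shares of £1,100,000. Sorcha takes one such share (£1,100,000).
The children's combined portion (£4,400,000) is divided into 4 shares of £1,100,000: Tariq and Rosa each take £1,100,000; Willa's £1,100,000 share passes to Willa's issue; Ingrid's £1,100,000 share passes to Ingrid's issue.
Willa's share (£1,100,000) is divided into 2 shares of £550,000: Quinn and Sione each take £550,000.
Ingrid's share (£1,100,000) is divided into 4 shares of £275,000: Alma, Halim, Oren, and Gideon each take £275,000.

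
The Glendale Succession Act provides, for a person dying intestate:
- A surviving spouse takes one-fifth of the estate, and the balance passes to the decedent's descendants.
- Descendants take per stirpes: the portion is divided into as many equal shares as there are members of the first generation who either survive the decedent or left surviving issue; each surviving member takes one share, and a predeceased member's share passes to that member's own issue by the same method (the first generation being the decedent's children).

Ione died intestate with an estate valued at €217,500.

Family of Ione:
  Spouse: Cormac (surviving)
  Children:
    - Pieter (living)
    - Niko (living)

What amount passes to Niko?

Niko receives €87,000.

Cormac takes one-fifth of €217,500 = €43,500. The remaining €174,000 passes to the descendants.
The descendants' portion (€174,000) is divided into 2 shares of €87,000: Pieter and Niko each take €87,000.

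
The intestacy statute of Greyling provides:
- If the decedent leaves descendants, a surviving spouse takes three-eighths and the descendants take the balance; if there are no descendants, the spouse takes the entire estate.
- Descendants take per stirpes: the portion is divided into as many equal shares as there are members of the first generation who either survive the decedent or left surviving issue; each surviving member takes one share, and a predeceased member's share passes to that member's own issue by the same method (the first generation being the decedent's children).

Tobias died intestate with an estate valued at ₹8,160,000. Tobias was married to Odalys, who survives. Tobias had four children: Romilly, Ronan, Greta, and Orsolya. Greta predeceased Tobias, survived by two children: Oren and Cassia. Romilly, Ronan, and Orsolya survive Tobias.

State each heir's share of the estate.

Odalys: ₹3,060,000; Romilly: ₹1,275,000; Ronan: ₹1,275,000; Oren: ₹637,500; Cassia: ₹637,500; Orsolya: ₹1,275,000

Odalys takes three-eighths of ₹8,160,000 = ₹3,060,000. The remaining ₹5,100,000 passes to the descendants.
The descendants' portion (₹5,100,000) is divided into 4 shares of ₹1,275,000: Romilly, Ronan, and Orsolya each take ₹1,275,000; Greta's ₹1,275,000 share passes to Greta's issue.
Greta's share (₹1,275,000) is divided into 2 shares of ₹637,500: Oren and Cassia each take ₹637,500.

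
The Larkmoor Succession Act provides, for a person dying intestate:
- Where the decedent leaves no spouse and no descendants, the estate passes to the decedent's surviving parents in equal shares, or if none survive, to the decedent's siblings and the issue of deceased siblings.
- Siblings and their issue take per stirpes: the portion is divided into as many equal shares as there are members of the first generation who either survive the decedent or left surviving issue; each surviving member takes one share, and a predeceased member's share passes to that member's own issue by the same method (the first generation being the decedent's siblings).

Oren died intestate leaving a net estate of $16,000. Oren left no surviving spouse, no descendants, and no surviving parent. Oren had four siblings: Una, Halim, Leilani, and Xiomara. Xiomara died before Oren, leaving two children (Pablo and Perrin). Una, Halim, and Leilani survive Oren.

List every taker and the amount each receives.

The entire $16,000 passes to the siblings and their issue.
That amount ($16,000) is divided into 4 shares of $4,000: Una, Halim, and Leilani each take $4,000; Xiomara's $4,000 share passes to Xiomara's issue.
Xiomara's share ($4,000) is divided into 2 shares of $2,000: Pablo and Perrin each take $2,000.

Una: $4,000; Halim: $4,000; Leilani: $4,000; Pablo: $2,000; Perrin: $2,000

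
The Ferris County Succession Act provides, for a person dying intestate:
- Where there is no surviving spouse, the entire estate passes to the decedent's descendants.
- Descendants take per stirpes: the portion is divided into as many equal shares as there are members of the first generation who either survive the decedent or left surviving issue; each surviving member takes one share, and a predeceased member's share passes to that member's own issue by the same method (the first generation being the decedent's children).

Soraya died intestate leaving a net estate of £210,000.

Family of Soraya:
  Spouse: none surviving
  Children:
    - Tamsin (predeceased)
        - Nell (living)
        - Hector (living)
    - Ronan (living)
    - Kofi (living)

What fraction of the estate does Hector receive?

Hector receives 1/6 of the estate.

The entire £210,000 passes to the descendants.
That amount (£210,000) is divided into 3 shares of £70,000: Ronan and Kofi each take £70,000; Tamsin's £70,000 share passes to Tamsin's issue.
Tamsin's share (£70,000) is divided into 2 shares of £35,000: Nell and Hector each take £35,000.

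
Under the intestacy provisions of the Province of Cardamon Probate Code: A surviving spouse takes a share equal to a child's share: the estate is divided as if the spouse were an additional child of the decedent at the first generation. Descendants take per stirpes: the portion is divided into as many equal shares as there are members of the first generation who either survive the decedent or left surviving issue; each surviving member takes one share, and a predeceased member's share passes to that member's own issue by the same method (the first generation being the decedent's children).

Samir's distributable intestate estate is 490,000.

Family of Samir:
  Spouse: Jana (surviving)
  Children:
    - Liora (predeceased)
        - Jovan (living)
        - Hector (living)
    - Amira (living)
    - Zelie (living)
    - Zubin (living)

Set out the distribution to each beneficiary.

The spouse counts as an additional share at the children's level, so there are 5 primary shares of 98,000. Jana takes one such share (98,000).
The children's combined portion (392,000) is divided into 4 shares of 98,000: Amira, Zelie, and Zubin each take 98,000; Liora's 98,000 share passes to Liora's issue.
Liora's share (98,000) is divided into 2 shares of 49,000: Jovan and Hector each take 49,000.

Jana: 98,000; Jovan: 49,000; Hector: 49,000; Amira: 98,000; Zelie: 98,000; Zubin: 98,000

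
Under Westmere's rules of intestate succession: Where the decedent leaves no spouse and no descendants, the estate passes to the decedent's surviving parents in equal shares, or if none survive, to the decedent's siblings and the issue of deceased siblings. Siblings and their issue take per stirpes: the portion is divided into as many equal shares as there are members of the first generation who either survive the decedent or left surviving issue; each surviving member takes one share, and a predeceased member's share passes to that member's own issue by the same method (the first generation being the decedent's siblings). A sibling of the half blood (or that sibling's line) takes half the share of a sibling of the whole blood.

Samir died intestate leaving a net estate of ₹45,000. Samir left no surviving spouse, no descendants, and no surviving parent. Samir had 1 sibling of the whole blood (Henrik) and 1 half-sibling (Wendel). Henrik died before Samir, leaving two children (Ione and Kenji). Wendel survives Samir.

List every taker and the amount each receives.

Ione: ₹15,000; Kenji: ₹15,000; Wendel: ₹15,000

The entire ₹45,000 passes to the siblings and their issue.
Counting each half-blood sibling's line as half a unit, there are 3/2 units in ₹45,000, so one unit is ₹30,000. Whole-blood lines (Henrik) take ₹30,000 each; half-blood lines (Wendel) take ₹15,000 each.
Henrik's share (₹30,000) is divided into 2 shares of ₹15,000: Ione and Kenji each take ₹15,000.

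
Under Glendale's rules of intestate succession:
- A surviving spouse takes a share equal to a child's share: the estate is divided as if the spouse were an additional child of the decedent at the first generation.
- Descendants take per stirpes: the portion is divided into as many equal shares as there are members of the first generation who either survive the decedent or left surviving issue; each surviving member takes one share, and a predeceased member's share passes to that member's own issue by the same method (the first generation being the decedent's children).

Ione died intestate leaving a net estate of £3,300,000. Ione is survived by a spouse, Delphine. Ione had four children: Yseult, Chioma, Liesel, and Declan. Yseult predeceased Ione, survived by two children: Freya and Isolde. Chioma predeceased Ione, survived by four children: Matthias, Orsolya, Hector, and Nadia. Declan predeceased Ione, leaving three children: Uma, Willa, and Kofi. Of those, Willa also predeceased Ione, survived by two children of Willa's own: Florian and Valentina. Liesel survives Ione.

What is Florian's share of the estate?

Florian receives £110,000.

The spouse counts as an additional share at the children's level, so there are 5 primary shares of £660,000. Delphine takes one such share (£660,000).
The children's combined portion (£2,640,000) is divided into 4 shares of £660,000: Liesel takes £660,000; Yseult's £660,000 share passes to Yseult's issue; Chioma's £660,000 share passes to Chioma's issue; Declan's £660,000 share passes to Declan's issue.
Yseult's share (£660,000) is divided into 2 shares of £330,000: Freya and Isolde each take £330,000.
Chioma's share (£660,000) is divided into 4 shares of £165,000: Matthias, Orsolya, Hector, and Nadia each take £165,000.
Declan's share (£660,000) is divided into 3 shares of £220,000: Uma and Kofi each take £220,000; Willa's £220,000 share passes to Willa's issue.
Willa's share (£220,000) is divided into 2 shares of £110,000: Florian and Valentina each take £110,000.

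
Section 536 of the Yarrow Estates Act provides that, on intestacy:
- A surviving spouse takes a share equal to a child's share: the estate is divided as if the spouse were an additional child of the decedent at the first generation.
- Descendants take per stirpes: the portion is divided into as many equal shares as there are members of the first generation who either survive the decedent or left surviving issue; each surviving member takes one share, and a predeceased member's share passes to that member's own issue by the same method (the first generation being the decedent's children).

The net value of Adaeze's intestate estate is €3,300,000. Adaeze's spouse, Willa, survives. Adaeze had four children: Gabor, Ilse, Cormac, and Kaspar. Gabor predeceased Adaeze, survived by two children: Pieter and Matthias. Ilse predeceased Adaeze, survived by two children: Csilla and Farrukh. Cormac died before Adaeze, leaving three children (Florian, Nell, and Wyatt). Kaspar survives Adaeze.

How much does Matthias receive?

Matthias receives €330,000.

The spouse counts as an additional share at the children's level, so there are 5 primary shares of €660,000. Willa takes one such share (€660,000).
The children's combined portion (€2,640,000) is divided into 4 shares of €660,000: Kaspar takes €660,000; Gabor's €660,000 share passes to Gabor's issue; Ilse's €660,000 share passes to Ilse's issue; Cormac's €660,000 share passes to Cormac's issue.
Gabor's share (€660,000) is divided into 2 shares of €330,000: Pieter and Matthias each take €330,000.
Ilse's share (€660,000) is divided into 2 shares of €330,000: Csilla and Farrukh each take €330,000.
Cormac's share (€660,000) is divided into 3 shares of €220,000: Florian, Nell, and Wyatt each take €220,000.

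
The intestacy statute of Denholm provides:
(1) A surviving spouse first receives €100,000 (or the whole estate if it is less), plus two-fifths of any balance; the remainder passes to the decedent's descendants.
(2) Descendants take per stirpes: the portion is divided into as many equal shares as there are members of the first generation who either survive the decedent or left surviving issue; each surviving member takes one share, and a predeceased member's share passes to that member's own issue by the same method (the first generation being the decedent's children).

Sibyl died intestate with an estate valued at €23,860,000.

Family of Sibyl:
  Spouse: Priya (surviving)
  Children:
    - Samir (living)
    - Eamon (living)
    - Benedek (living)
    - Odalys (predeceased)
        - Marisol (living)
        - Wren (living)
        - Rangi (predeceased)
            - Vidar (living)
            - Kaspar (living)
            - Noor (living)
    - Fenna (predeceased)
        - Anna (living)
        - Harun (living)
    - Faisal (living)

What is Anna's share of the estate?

Anna receives €1,188,000.

Priya first takes €100,000, leaving a balance of €23,760,000. Priya then takes two-fifths of the balance (€9,504,000), for a total of €9,604,000. The remaining €14,256,000 passes to the descendants.
The descendants' portion (€14,256,000) is divided into 6 shares of €2,376,000: Samir, Eamon, Benedek, and Faisal each take €2,376,000; Odalys's €2,376,000 share passes to Odalys's issue; Fenna's €2,376,000 share passes to Fenna's issue.
Odalys's share (€2,376,000) is divided into 3 shares of €792,000: Marisol and Wren each take €792,000; Rangi's €792,000 share passes to Rangi's issue.
Rangi's share (€792,000) is divided into 3 shares of €264,000: Vidar, Kaspar, and Noor each take €264,000.
Fenna's share (€2,376,000) is divided into 2 shares of €1,188,000: Anna and Harun each take €1,188,000.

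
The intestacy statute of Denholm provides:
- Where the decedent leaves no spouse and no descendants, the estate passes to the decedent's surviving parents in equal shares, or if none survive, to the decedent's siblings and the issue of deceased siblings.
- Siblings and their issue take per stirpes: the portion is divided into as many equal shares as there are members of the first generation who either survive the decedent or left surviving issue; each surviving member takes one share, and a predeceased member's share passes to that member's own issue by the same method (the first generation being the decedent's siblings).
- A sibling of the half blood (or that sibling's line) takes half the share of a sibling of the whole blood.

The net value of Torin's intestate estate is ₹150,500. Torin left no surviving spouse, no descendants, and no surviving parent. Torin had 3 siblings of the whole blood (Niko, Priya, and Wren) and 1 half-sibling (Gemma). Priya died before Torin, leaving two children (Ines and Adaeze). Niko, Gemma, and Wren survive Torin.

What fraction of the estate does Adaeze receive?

Adaeze receives 1/7 of the estate.

The entire ₹150,500 passes to the siblings and their issue.
Counting each half-blood sibling's line as half a unit, there are 7/2 units in ₹150,500, so one unit is ₹43,000. Whole-blood lines (Niko, Priya, and Wren) take ₹43,000 each; half-blood lines (Gemma) take ₹21,500 each.
Priya's share (₹43,000) is divided into 2 shares of ₹21,500: Ines and Adaeze each take ₹21,500.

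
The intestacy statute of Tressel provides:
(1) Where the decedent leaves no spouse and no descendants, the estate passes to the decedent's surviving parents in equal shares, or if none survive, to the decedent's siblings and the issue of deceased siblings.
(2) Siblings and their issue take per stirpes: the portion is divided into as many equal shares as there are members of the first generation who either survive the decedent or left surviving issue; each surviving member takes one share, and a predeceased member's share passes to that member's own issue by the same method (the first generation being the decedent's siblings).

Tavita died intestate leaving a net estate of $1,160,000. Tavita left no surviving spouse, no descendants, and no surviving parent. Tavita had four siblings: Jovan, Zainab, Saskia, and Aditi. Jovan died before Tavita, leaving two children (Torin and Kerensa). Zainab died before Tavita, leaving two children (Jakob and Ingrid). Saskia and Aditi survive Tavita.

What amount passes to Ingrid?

Ingrid receives $145,000.

The entire $1,160,000 passes to the siblings and their issue.
That amount ($1,160,000) is divided into 4 shares of $290,000: Saskia and Aditi each take $290,000; Jovan's $290,000 share passes to Jovan's issue; Zainab's $290,000 share passes to Zainab's issue.
Jovan's share ($290,000) is divided into 2 shares of $145,000: Torin and Kerensa each take $145,000.
Zainab's share ($290,000) is divided into 2 shares of $145,000: Jakob and Ingrid each take $145,000.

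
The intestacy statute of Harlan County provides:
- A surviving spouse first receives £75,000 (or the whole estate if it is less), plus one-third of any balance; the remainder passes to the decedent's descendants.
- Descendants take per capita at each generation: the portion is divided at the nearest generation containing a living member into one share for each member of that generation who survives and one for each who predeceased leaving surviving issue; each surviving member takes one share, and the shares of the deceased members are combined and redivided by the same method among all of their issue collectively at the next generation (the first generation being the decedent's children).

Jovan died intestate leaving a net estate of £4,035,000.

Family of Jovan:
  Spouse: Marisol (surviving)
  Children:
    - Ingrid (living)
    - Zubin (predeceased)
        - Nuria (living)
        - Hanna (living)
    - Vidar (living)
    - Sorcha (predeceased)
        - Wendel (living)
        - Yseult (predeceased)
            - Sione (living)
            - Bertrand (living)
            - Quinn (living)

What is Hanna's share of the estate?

Marisol first takes £75,000, leaving a balance of £3,960,000. Marisol then takes one-third of the balance (£1,320,000), for a total of £1,395,000. The remaining £2,640,000 passes to the descendants.
The descendants' portion (£2,640,000) is divided at the children's generation into 4 shares of £660,000. Ingrid and Vidar each take £660,000. The 2 shares of the deceased (Zubin and Sorcha) are combined into a pool of £1,320,000.
That pool (£1,320,000) is divided at the grandchildren's generation into 4 shares of £330,000. Nuria, Hanna, and Wendel each take £330,000. The remaining share for the deceased Yseult (£330,000) is carried to the next generation.
That pool (£330,000) is divided at the great-grandchildren's generation equally among Sione, Bertrand, and Quinn: £110,000 each.

Hanna receives £330,000.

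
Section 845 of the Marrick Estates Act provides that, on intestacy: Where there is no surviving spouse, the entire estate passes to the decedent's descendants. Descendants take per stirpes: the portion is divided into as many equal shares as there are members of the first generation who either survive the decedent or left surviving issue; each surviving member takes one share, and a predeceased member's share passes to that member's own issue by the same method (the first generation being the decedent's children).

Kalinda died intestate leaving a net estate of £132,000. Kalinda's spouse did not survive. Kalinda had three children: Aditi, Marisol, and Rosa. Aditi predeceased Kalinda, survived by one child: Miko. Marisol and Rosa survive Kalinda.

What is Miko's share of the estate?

The entire £132,000 passes to the descendants.
That amount (£132,000) is divided into 3 shares of £44,000: Marisol and Rosa each take £44,000; Aditi's £44,000 share passes to Aditi's issue.
Aditi's share (£44,000) passes entirely to Miko.

Miko receives £44,000.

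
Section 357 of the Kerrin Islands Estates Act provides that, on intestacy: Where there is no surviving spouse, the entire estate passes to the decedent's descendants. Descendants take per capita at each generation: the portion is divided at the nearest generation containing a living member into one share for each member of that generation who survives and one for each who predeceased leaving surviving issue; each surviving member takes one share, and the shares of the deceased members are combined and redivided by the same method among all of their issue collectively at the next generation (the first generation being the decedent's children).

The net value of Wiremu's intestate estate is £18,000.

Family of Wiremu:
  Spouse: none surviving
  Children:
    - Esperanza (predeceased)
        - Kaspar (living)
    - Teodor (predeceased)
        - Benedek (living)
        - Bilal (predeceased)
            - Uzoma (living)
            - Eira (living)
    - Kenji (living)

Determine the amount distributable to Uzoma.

Uzoma receives £2,000.

The entire £18,000 passes to the descendants.
That amount (£18,000) is divided at the children's generation into 3 shares of £6,000. Kenji takes £6,000. The 2 shares of the deceased (Esperanza and Teodor) are combined into a pool of £12,000.
That pool (£12,000) is divided at the grandchildren's generation into 3 shares of £4,000. Kaspar and Benedek each take £4,000. The remaining share for the deceased Bilal (£4,000) is carried to the next generation.
That pool (£4,000) is divided at the great-grandchildren's generation equally among Uzoma and Eira: £2,000 each.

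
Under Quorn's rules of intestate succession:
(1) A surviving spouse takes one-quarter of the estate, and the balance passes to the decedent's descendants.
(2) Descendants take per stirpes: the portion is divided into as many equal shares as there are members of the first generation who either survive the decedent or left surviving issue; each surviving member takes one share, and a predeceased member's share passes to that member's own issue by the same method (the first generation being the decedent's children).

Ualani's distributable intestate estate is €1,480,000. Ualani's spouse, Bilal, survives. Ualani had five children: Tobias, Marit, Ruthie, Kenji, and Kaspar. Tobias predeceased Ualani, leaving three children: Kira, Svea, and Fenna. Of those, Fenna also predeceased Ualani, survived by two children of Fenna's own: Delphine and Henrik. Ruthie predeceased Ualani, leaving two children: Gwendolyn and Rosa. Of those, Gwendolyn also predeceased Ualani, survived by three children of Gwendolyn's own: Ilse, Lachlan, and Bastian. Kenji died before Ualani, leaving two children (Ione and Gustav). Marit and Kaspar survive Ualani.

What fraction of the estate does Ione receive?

Ione receives 3/40 of the estate.

Bilal takes one-quarter of €1,480,000 = €370,000. The remaining €1,110,000 passes to the descendants.
The descendants' portion (€1,110,000) is divided into 5 shares of €222,000: Marit and Kaspar each take €222,000; Tobias's €222,000 share passes to Tobias's issue; Ruthie's €222,000 share passes to Ruthie's issue; Kenji's €222,000 share passes to Kenji's issue.
Tobias's share (€222,000) is divided into 3 shares of €74,000: Kira and Svea each take €74,000; Fenna's €74,000 share passes to Fenna's issue.
Fenna's share (€74,000) is divided into 2 shares of €37,000: Delphine and Henrik each take €37,000.
Ruthie's share (€222,000) is divided into 2 shares of €111,000: Rosa takes €111,000; Gwendolyn's €111,000 share passes to Gwendolyn's issue.
Gwendolyn's share (€111,000) is divided into 3 shares of €37,000: Ilse, Lachlan, and Bastian each take €37,000.
Kenji's share (€222,000) is divided into 2 shares of €111,000: Ione and Gustav each take €111,000.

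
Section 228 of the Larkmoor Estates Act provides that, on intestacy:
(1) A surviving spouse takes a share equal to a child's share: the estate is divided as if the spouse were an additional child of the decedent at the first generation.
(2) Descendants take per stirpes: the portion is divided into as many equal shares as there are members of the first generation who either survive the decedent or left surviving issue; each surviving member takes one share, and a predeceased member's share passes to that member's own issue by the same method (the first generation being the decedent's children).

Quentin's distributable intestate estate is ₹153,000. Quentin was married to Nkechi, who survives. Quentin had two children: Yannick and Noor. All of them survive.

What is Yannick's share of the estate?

Yannick receives ₹51,000.

The spouse counts as an additional share at the children's level, so there are 3 primary shares of ₹51,000. Nkechi takes one such share (₹51,000).
The children's combined portion (₹102,000) is divided into 2 shares of ₹51,000: Yannick and Noor each take ₹51,000.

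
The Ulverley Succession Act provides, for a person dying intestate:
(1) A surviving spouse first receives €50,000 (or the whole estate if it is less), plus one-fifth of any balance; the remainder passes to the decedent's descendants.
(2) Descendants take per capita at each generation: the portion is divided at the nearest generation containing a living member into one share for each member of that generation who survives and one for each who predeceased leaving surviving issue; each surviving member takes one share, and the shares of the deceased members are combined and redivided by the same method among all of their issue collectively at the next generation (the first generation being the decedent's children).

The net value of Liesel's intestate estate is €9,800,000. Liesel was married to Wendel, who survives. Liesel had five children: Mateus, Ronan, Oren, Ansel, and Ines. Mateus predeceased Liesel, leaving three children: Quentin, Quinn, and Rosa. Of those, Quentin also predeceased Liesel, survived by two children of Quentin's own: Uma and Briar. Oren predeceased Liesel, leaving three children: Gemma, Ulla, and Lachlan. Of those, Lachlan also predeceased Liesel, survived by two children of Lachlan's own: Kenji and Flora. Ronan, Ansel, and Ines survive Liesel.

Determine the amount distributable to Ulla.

Wendel first takes €50,000, leaving a balance of €9,750,000. Wendel then takes one-fifth of the balance (€1,950,000), for a total of €2,000,000. The remaining €7,800,000 passes to the descendants.
The descendants' portion (€7,800,000) is divided at the children's generation into 5 shares of €1,560,000. Ronan, Ansel, and Ines each take €1,560,000. The 2 shares of the deceased (Mateus and Oren) are combined into a pool of €3,120,000.
That pool (€3,120,000) is divided at the grandchildren's generation into 6 shares of €520,000. Quinn, Rosa, Gemma, and Ulla each take €520,000. The 2 shares of the deceased (Quentin and Lachlan) are combined into a pool of €1,040,000.
That pool (€1,040,000) is divided at the great-grandchildren's generation equally among Uma, Briar, Kenji, and Flora: €260,000 each.

Ulla receives €520,000.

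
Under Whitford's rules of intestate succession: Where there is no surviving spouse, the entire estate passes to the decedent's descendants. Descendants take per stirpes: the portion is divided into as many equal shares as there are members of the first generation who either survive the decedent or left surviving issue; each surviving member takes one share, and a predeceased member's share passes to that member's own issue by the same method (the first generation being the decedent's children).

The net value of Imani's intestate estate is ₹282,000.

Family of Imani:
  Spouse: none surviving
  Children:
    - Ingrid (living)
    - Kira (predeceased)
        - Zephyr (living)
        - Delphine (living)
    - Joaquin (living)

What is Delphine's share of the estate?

The entire ₹282,000 passes to the descendants.
That amount (₹282,000) is divided into 3 shares of ₹94,000: Ingrid and Joaquin each take ₹94,000; Kira's ₹94,000 share passes to Kira's issue.
Kira's share (₹94,000) is divided into 2 shares of ₹47,000: Zephyr and Delphine each take ₹47,000.

Delphine receives ₹47,000.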